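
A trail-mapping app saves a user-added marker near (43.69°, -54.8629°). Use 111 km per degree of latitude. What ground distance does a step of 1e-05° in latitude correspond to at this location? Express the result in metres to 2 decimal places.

1e-05° × 111000 m/° = 1.11 m.

1.11 metres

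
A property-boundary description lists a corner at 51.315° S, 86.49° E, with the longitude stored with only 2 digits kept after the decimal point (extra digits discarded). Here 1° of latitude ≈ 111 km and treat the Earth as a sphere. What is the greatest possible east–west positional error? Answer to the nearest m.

Truncating at 2 decimal places can drop up to a full unit in the last place, so the longitude may be off by as much as 0.01°.
Parallels shrink by cos φ, so at 51.315° a degree of longitude is 111000 × 0.6250 ≈ 69379.3 m.
East–west error: 0.01° × 69379.3 m/° ≈ 693.793 m.

694 m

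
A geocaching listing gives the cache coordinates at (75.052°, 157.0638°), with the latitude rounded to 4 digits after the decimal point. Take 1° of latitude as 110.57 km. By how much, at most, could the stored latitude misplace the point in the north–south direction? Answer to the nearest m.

6 m

Rounding to 4 decimal places leaves the latitude within ±5e-05° of the true value.
So the N–S error is at most 5e-05 × 110570 = 5.5285 m.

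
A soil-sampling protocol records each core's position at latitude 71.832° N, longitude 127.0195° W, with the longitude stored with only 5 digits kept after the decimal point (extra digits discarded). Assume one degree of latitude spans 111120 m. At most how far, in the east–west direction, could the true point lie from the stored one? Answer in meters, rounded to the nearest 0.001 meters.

Truncating at 5 decimal places can drop up to a full unit in the last place, so the longitude may be off by as much as 1e-05°.
Parallels shrink by cos φ, so at 71.832° a degree of longitude is 111120 × 0.3118 ≈ 34647.7 m.
East–west error: 1e-05° × 34647.7 m/° ≈ 0.346477 m.

0.346 meters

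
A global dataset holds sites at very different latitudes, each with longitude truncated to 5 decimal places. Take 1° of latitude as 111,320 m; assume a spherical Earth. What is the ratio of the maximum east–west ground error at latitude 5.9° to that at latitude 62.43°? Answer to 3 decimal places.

Truncating at 5 decimal places can drop up to a full unit in the last place, so the longitude may be off by as much as 1e-05°.
Error at 5.9° = 1e-05° × 111320 × cos 5.9° ≈ 1.1132 × 0.9947 = 1.1073 m.
Error at 62.43° = 1e-05° × 111320 × cos 62.43° ≈ 1.1132 × 0.4628 = 0.51522 m.
Ratio: 1.1073 / 0.51522 = cos 5.9° / cos 62.43° ≈ 2.1492.

2.149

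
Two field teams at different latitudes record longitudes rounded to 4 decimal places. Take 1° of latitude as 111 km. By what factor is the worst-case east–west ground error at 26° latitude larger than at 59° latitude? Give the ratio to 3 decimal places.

Rounding to 4 decimal places leaves the longitude within ±5e-05° of the true value.
At 26°: 5e-05° × 111000 × cos 26° = 5e-05 × 111000 × 0.8988 ≈ 4.9883 m.
Error at 59° = 5e-05° × 111000 × cos 59° ≈ 5.55 × 0.5150 = 2.8585 m.
Ratio: 4.9883 / 2.8585 = cos 26° / cos 59° ≈ 1.7451.

1.745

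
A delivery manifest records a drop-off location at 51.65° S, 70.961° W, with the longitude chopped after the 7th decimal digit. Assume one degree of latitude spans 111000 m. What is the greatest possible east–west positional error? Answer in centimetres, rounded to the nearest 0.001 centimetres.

0.689 centimetres

Truncating at 7 decimal places can drop up to a full unit in the last place, so the longitude may be off by as much as 1e-07°.
One degree of longitude at 51.65° is 111000 × cos 51.65° ≈ 111000 × 0.6205 = 68871.5 m.
East–west error: 1e-07° × 68871.5 m/° ≈ 0.00688715 m.
That is 0.00688715 m = 0.68871 cm.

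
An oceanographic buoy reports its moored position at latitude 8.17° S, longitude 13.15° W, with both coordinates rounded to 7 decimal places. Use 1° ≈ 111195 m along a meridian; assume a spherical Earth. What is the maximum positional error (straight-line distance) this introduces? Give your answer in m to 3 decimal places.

0.008 m

Rounding to 7 decimal places leaves each coordinate within ±5e-08° of the true value.
N–S: 5e-08° × 111195 m/° = 0.00555975 m.
Longitude error → 5e-08 × 111195 × cos 8.17° = 5e-08 × 111195 × 0.9899 ≈ 0.00550332 m.
Worst case both components are at the extreme and orthogonal: √(0.00555975² + 0.00550332²) ≈ 0.00782288 m.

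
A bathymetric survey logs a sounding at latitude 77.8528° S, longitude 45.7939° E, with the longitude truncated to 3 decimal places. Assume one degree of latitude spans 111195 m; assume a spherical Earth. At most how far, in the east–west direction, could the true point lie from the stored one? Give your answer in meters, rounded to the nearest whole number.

Truncating at 3 decimal places can drop up to a full unit in the last place, so the longitude may be off by as much as 0.001°.
At latitude 77.8528° a degree of longitude spans 111195 m × cos 77.8528° = 111195 × 0.2104 ≈ 23398.1 m.
So at most 0.001° × 23398.1 ≈ 23.3981 m east–west.

23 meters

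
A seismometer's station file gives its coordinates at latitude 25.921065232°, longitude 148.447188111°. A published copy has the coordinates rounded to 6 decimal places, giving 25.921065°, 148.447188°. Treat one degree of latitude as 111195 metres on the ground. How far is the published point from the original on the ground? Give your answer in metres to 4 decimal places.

0.0281 metres

The latitude changed by +0.000000232° and the longitude by +0.000000111°.
N–S: 0.000000232° × 111195 m/° = 0.0257972 m.
East–west at this latitude: 0.000000111° × 111195 × cos 25.9211° ≈ 0.000000111 × 100008 = 0.0111009 m.
Combined displacement = (0.0257972² + 0.0111009²)^½ ≈ 0.0280843 m.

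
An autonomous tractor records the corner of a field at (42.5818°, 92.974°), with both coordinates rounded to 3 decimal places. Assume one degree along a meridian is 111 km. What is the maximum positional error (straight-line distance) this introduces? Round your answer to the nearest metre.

Rounding to 3 decimal places leaves each coordinate within ±0.0005° of the true value.
N–S: 0.0005° × 111000 m/° = 55.5 m.
Longitude error → 0.0005 × 111000 × cos 42.5818° = 0.0005 × 111000 × 0.7363 ≈ 40.8653 m.
Combining orthogonally: (55.5² + 40.8653²)^½ ≈ 68.9219 m.

69 metres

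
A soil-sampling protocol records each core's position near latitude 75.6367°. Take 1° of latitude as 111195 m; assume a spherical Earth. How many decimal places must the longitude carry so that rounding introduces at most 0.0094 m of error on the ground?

7 decimal places

At 75.6367° one degree of longitude covers 111195 × cos 75.6367° ≈ 111195 × 0.2481 ≈ 27584.1 m.
Rounding to N decimal places gives at most 0.5 × 10⁻ᴺ degrees of error, i.e. 0.5 × 10⁻ᴺ × 27584.1 m.
Setting 13792 × 10⁻ᴺ ≤ 0.0094 gives 10ᴺ ≥ 1.467e+06, i.e. N ≥ 6.17.
So 7 decimal places suffice (0.00138 m); 6 would allow up to 0.0138 m.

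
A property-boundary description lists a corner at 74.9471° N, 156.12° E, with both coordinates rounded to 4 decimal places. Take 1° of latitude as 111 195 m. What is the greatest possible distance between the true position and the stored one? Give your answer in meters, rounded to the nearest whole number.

Rounding to 4 decimal places leaves each coordinate within ±5e-05° of the true value.
North–south component: 5e-05° × 111195 = 5.55975 m.
Longitude error → 5e-05 × 111195 × cos 74.9471° = 5e-05 × 111195 × 0.2597 ≈ 1.44393 m.
Combining orthogonally: (5.55975² + 1.44393²)^½ ≈ 5.74419 m.

6 meters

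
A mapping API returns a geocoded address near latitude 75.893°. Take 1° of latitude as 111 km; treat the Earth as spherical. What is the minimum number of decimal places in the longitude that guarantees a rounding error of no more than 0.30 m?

5 decimal places

At 75.893° one degree of longitude covers 111000 × cos 75.893° ≈ 111000 × 0.2437 ≈ 27054.4 m.
Rounding to N decimal places gives at most 0.5 × 10⁻ᴺ degrees of error, i.e. 0.5 × 10⁻ᴺ × 27054.4 m.
Need 0.5 × 27054.4 × 10⁻ᴺ ≤ 0.30 → 10⁻ᴺ ≤ 2.218e-05, so N ≥ 4.65.
At 4 places the error can reach 1.35 m, but 5 places keeps it to 0.135 m.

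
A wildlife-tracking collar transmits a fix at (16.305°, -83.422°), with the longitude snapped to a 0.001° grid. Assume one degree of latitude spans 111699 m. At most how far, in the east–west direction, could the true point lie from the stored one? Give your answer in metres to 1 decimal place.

53.6 metres

With a 0.001° grid the true value lies within half a step, ±0.001°/2 = ±0.0005°, of the stored one.
At latitude 16.305° a degree of longitude spans 111699 m × cos 16.305° = 111699 × 0.9598 ≈ 107207 m.
So at most 0.0005° × 107207 ≈ 53.6033 m east–west.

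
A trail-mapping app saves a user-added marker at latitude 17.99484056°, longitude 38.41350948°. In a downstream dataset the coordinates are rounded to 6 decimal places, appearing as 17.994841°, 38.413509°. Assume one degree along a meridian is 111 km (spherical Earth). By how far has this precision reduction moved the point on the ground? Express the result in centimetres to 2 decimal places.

The latitude changed by -0.00000044° and the longitude by +0.00000048°.
N–S: -0.00000044° × 111000 m/° = -0.04884 m.
East–west at this latitude: 0.00000048° × 111000 × cos 17.9948° ≈ 0.00000048 × 105570 = 0.0506738 m.
Distance: √(0.04884² + 0.0506738²) ≈ 0.0703788 m.
That is 0.0703788 m = 7.0379 cm.

7.04 centimetres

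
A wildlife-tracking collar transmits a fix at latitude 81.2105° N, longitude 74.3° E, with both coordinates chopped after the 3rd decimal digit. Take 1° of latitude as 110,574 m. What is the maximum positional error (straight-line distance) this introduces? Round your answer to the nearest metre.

Truncating at 3 decimal places can drop up to a full unit in the last place, so each coordinate may be off by as much as 0.001°.
N–S: 0.001° × 110574 m/° = 110.574 m.
E–W at 81.2105°: 0.001° × 110574 × cos 81.2105° = 0.001 × 110574 × 0.1528 ≈ 16.8962 m.
Combining orthogonally: (110.574² + 16.8962²)^½ ≈ 111.857 m.

112 metres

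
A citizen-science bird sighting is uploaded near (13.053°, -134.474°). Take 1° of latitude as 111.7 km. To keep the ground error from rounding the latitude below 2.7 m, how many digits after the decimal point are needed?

5 decimal places

One degree of latitude covers 111700 m.
With N decimal places the half-ulp bound is 0.5·10⁻ᴺ°, or 0.5·10⁻ᴺ × 111700 m on the ground.
Need 0.5 × 111700 × 10⁻ᴺ ≤ 2.7 → 10⁻ᴺ ≤ 4.834e-05, so N ≥ 4.32.
At 4 places the error can reach 5.58 m, but 5 places keeps it to 0.558 m.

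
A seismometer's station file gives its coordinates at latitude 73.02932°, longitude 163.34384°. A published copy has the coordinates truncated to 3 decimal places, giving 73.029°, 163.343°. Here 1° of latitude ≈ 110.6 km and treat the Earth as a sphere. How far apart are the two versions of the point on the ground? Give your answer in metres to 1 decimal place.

44.6 metres

The latitude changed by +0.00032° and the longitude by +0.00084°.
N–S: 0.00032° × 110600 m/° = 35.392 m.
East–west at this latitude: 0.00084° × 110600 × cos 73.029° ≈ 0.00084 × 32282.8 = 27.1175 m.
Combined displacement = (35.392² + 27.1175²)^½ ≈ 44.5865 m.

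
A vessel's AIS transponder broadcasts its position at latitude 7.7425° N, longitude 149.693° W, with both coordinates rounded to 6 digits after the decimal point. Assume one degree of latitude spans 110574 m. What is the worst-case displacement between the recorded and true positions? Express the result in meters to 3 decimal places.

0.078 meters

Rounding to 6 decimal places leaves each coordinate within ±5e-07° of the true value.
Latitude error → 5e-07 × 110574 = 0.055287 m along the meridian.
Longitude error → 5e-07 × 110574 × cos 7.7425° = 5e-07 × 110574 × 0.9909 ≈ 0.054783 m.
The two errors are perpendicular, so the maximum displacement is √(0.055287² + 0.054783²) ≈ 0.077832 m.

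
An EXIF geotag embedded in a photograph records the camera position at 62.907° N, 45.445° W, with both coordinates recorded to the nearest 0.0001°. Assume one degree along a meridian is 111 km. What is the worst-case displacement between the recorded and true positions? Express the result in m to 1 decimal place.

Rounding to 4 decimal places leaves each coordinate within ±5e-05° of the true value.
N–S: 5e-05° × 111000 m/° = 5.55 m.
Longitude error → 5e-05 × 111000 × cos 62.907° = 5e-05 × 111000 × 0.4554 ≈ 2.52767 m.
Worst case both components are at the extreme and orthogonal: √(5.55² + 2.52767²) ≈ 6.09849 m.

6.1 m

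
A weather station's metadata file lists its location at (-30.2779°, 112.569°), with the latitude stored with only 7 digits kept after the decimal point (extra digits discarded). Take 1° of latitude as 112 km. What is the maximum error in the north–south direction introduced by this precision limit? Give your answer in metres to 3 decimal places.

0.011 metres

Truncating at 7 decimal places can drop up to a full unit in the last place, so the latitude may be off by as much as 1e-07°.
Along the meridian that is 1e-07° × 112000 m/° = 0.0112 m.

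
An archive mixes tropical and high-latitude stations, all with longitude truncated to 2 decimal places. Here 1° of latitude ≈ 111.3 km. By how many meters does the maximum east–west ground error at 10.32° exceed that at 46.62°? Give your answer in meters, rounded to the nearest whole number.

331 meters

Truncating at 2 decimal places can drop up to a full unit in the last place, so the longitude may be off by as much as 0.01°.
Error at 10.32° = 0.01° × 111300 × cos 10.32° ≈ 1113 × 0.9838 = 1095 m.
Error at 46.62° = 0.01° × 111300 × cos 46.62° ≈ 1113 × 0.6868 = 764.45 m.
So the lower-latitude error exceeds the higher by 1095 − 764.45 = 330.55 m.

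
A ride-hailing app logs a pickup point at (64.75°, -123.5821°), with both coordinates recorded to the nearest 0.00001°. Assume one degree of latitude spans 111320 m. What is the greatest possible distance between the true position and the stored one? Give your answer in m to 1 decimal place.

Rounding to 5 decimal places leaves each coordinate within ±5e-06° of the true value.
North–south component: 5e-06° × 111320 = 0.5566 m.
East–west component at 64.75°: 5e-06° × 111320 × cos 64.75° ≈ 5e-06 × 47485.6 ≈ 0.237428 m.
Combining orthogonally: (0.5566² + 0.237428²)^½ ≈ 0.605125 m.

0.6 m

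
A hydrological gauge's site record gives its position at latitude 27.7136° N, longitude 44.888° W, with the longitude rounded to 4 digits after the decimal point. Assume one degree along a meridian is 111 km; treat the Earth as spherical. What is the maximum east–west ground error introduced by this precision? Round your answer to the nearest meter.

Rounding to 4 decimal places leaves the longitude within ±5e-05° of the true value.
Parallels shrink by cos φ, so at 27.7136° a degree of longitude is 111000 × 0.8853 ≈ 98266.4 m.
So at most 5e-05° × 98266.4 ≈ 4.91332 m east–west.

5 meters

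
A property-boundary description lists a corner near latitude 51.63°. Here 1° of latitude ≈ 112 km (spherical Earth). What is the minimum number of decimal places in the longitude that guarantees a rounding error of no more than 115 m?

At 51.63° one degree of longitude covers 112000 × cos 51.63° ≈ 112000 × 0.6207 ≈ 69522.6 m.
Rounding to N decimal places gives at most 0.5 × 10⁻ᴺ degrees of error, i.e. 0.5 × 10⁻ᴺ × 69522.6 m.
Need 0.5 × 69522.6 × 10⁻ᴺ ≤ 115 → 10⁻ᴺ ≤ 3.308e-03, so N ≥ 2.48.
N = 2 would give 348 m (too coarse); N = 3 gives 34.8 m ≤ 115 m.

3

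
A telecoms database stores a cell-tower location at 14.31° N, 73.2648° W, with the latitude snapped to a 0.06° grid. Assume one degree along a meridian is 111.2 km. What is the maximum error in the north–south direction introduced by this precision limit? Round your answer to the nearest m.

3336 m

With a 0.06° grid the true value lies within half a step, ±0.06°/2 = ±0.03°, of the stored one.
Along the meridian that is 0.03° × 111200 m/° = 3336 m.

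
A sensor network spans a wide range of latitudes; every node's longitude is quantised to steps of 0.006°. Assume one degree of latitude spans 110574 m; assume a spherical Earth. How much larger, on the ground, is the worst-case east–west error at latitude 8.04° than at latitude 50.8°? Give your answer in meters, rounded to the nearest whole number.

119 meters

With a 0.006° grid the true value lies within half a step, ±0.006°/2 = ±0.003°, of the stored one.
At 8.04°: 0.003° × 110574 × cos 8.04° = 0.003 × 110574 × 0.9902 ≈ 328.46 m.
Error at 50.8° = 0.003° × 110574 × cos 50.8° ≈ 331.72 × 0.6320 = 209.66 m.
Difference: 328.46 − 209.66 = 118.8 m.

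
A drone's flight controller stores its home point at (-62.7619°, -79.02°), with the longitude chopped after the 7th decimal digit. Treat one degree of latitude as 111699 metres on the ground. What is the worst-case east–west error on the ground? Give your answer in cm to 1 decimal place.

0.5 cm

Truncating at 7 decimal places can drop up to a full unit in the last place, so the longitude may be off by as much as 1e-07°.
One degree of longitude at 62.7619° is 111699 × cos 62.7619° ≈ 111699 × 0.4577 = 51123.4 m.
Maximum E–W displacement: 1e-07 × 51123.4 = 0.00511234 m.
That is 0.00511234 m = 0.51123 cm.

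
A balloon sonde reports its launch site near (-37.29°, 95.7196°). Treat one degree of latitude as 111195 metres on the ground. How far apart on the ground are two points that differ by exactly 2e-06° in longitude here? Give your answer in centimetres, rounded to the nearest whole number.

18 centimetres

2e-06° of longitude at 37.29° is 2e-06 × 111195 × cos 37.29° ≈ 2e-06 × 88464.4 = 0.176929 m.
That is 0.176929 m = 17.693 cm.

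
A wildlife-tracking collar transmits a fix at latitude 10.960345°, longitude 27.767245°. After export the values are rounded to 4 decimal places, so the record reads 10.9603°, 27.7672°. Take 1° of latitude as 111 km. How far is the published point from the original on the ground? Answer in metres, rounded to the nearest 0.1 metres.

7.0 metres

The latitude changed by +0.000045° and the longitude by +0.000045°.
N–S: 0.000045° × 111000 m/° = 4.995 m.
East–west at this latitude: 0.000045° × 111000 × cos 10.9603° ≈ 0.000045 × 108975 = 4.90389 m.
Hypotenuse of the two orthogonal shifts: √(4.995² + 4.90389²) = 6.99987 m.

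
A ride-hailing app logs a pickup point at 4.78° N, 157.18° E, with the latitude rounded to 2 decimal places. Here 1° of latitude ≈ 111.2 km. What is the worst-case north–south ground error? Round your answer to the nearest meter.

Rounding to 2 decimal places leaves the latitude within ±0.005° of the true value.
So the N–S error is at most 0.005 × 111200 = 556 m.

556 meters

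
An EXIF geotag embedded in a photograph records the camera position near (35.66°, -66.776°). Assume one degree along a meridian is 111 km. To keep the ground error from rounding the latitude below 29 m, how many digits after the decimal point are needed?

4

One degree of latitude covers 111000 m.
N decimal places → at most half a unit in the last place, 0.5 × 10⁻ᴺ° = 111000/2 × 10⁻ᴺ m.
Need 0.5 × 111000 × 10⁻ᴺ ≤ 29 → 10⁻ᴺ ≤ 5.225e-04, so N ≥ 3.28.
So 4 decimal places suffice (5.55 m); 3 would allow up to 55.5 m.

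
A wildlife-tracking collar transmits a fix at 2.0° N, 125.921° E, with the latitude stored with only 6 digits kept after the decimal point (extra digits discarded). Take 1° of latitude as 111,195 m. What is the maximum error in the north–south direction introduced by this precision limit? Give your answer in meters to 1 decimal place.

0.1 meters

Truncating at 6 decimal places can drop up to a full unit in the last place, so the latitude may be off by as much as 1e-06°.
Along the meridian that is 1e-06° × 111195 m/° = 0.111195 m.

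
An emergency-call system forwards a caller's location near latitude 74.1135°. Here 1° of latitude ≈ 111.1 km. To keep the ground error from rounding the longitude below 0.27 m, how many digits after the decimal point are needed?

At 74.1135° one degree of longitude covers 111100 × cos 74.1135° ≈ 111100 × 0.2737 ≈ 30411.7 m.
N decimal places → at most half a unit in the last place, 0.5 × 10⁻ᴺ° = 30411.7/2 × 10⁻ᴺ m.
Setting 15205.8 × 10⁻ᴺ ≤ 0.27 gives 10ᴺ ≥ 5.632e+04, i.e. N ≥ 4.75.
At 4 places the error can reach 1.52 m, but 5 places keeps it to 0.152 m.

5 decimal places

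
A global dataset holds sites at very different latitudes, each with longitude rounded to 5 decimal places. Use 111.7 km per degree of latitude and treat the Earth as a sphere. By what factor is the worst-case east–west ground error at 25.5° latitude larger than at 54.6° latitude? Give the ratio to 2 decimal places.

1.56

Rounding to 5 decimal places leaves the longitude within ±5e-06° of the true value.
At 25.5°: 5e-06° × 111700 × cos 25.5° = 5e-06 × 111700 × 0.9026 ≈ 0.50409 m.
At 54.6°: 5e-06° × 111700 × cos 54.6° = 5e-06 × 111700 × 0.5793 ≈ 0.32353 m.
The ratio reduces to cos 25.5° / cos 54.6° = 0.9026/0.5793 ≈ 1.5581.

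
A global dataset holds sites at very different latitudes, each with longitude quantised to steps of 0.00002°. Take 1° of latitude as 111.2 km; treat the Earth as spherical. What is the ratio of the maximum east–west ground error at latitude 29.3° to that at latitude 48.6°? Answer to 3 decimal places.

1.319

With a 0.00002° grid the true value lies within half a step, ±0.00002°/2 = ±1e-05°, of the stored one.
Error at 29.3° = 1e-05° × 111200 × cos 29.3° ≈ 1.112 × 0.8721 = 0.96974 m.
At 48.6°: 1e-05° × 111200 × cos 48.6° = 1e-05 × 111200 × 0.6613 ≈ 0.73538 m.
Ratio: 0.96974 / 0.73538 = cos 29.3° / cos 48.6° ≈ 1.3187.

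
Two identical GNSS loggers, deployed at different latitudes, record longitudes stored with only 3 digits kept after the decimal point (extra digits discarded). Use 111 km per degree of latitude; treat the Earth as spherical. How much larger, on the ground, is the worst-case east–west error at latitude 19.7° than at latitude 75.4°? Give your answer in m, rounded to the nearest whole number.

77 m

Truncating at 3 decimal places can drop up to a full unit in the last place, so the longitude may be off by as much as 0.001°.
At 19.7°: 0.001° × 111000 × cos 19.7° = 0.001 × 111000 × 0.9415 ≈ 104.5 m.
Error at 75.4° = 0.001° × 111000 × cos 75.4° ≈ 111 × 0.2521 = 27.98 m.
So the lower-latitude error exceeds the higher by 104.5 − 27.98 = 76.524 m.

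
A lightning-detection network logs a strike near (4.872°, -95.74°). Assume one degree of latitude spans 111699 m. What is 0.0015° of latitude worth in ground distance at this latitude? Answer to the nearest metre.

Along a meridian 0.0015° is 0.0015 × 111699 = 167.548 m.

168 metres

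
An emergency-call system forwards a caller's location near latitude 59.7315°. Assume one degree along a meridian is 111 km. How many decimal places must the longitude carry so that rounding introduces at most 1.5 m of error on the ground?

At 59.7315° one degree of longitude covers 111000 × cos 59.7315° ≈ 111000 × 0.5041 ≈ 55949.9 m.
With N decimal places the half-ulp bound is 0.5·10⁻ᴺ°, or 0.5·10⁻ᴺ × 55949.9 m on the ground.
Setting 27974.9 × 10⁻ᴺ ≤ 1.5 gives 10ᴺ ≥ 1.865e+04, i.e. N ≥ 4.27.
So 5 decimal places suffice (0.28 m); 4 would allow up to 2.8 m.

5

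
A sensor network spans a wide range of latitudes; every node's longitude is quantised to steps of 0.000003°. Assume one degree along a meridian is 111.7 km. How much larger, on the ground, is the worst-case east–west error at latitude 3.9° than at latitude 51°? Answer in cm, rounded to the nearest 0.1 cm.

6.2 cm

With a 0.000003° grid the true value lies within half a step, ±0.000003°/2 = ±1.5e-06°, of the stored one.
Error at 3.9° = 1.5e-06° × 111700 × cos 3.9° ≈ 0.16755 × 0.9977 = 0.16716 m.
At 51°: 1.5e-06° × 111700 × cos 51° = 1.5e-06 × 111700 × 0.6293 ≈ 0.10544 m.
So the lower-latitude error exceeds the higher by 0.16716 − 0.10544 = 0.061719 m.
That is 0.0617194 m = 6.1719 cm.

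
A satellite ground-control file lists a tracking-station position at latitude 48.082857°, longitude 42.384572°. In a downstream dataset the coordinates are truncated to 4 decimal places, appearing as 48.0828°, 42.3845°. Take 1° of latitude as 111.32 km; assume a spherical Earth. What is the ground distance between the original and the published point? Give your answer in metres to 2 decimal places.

Δlat = 48.082857 − 48.0828 = +0.000057°; Δlon = 42.384572 − 42.3845 = +0.000072°.
North–south shift: 0.000057 × 111320 = 6.34524 m.
East–west at this latitude: 0.000072° × 111320 × cos 48.0828° ≈ 0.000072 × 74368 = 5.3545 m.
Distance: √(6.34524² + 5.3545²) ≈ 8.30257 m.

8.30 metres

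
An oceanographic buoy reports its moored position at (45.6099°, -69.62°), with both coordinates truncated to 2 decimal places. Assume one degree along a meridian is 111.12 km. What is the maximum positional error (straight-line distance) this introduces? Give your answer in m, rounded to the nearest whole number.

1356 m

Truncating at 2 decimal places can drop up to a full unit in the last place, so each coordinate may be off by as much as 0.01°.
North–south component: 0.01° × 111120 = 1111.2 m.
Longitude error → 0.01 × 111120 × cos 45.6099° = 0.01 × 111120 × 0.6995 ≈ 777.329 m.
Worst case both components are at the extreme and orthogonal: √(1111.2² + 777.329²) ≈ 1356.1 m.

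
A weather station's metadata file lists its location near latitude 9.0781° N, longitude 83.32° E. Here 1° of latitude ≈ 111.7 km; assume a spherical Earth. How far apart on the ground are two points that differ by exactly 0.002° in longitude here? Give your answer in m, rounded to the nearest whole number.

221 m

One degree of longitude here spans 111700 × cos 9.0781° = 111700 × 0.9875 ≈ 110301 m; 0.002° of that is 220.602 m.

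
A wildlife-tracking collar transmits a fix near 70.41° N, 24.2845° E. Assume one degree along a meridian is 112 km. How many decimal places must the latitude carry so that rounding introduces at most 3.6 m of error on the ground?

One degree of latitude covers 112000 m.
Rounding to N decimal places gives at most 0.5 × 10⁻ᴺ degrees of error, i.e. 0.5 × 10⁻ᴺ × 112000 m.
Need 0.5 × 112000 × 10⁻ᴺ ≤ 3.6 → 10⁻ᴺ ≤ 6.429e-05, so N ≥ 4.19.
At 4 places the error can reach 5.6 m, but 5 places keeps it to 0.56 m.

5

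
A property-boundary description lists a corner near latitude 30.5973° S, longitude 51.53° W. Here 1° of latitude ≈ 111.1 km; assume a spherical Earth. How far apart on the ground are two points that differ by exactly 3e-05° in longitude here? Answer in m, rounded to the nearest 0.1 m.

2.9 m

3e-05° of longitude at 30.5973° is 3e-05 × 111100 × cos 30.5973° ≈ 3e-05 × 95631.1 = 2.86893 m.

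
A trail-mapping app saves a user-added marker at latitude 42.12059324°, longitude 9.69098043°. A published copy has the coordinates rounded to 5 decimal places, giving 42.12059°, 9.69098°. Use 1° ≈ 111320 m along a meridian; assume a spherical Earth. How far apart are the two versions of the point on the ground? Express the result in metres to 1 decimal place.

0.4 metres

Δlat = 42.12059324 − 42.12059 = +0.00000324°; Δlon = 9.69098043 − 9.69098 = +0.00000043°.
N–S: 0.00000324° × 111320 m/° = 0.360677 m.
East–west at this latitude: 0.00000043° × 111320 × cos 42.1206° ≈ 0.00000043 × 82569.9 = 0.0355051 m.
Hypotenuse of the two orthogonal shifts: √(0.360677² + 0.0355051²) = 0.36242 m.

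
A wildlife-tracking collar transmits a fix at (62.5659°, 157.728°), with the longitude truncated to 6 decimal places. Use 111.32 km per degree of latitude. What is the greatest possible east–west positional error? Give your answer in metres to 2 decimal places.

Truncating at 6 decimal places can drop up to a full unit in the last place, so the longitude may be off by as much as 1e-06°.
Parallels shrink by cos φ, so at 62.5659° a degree of longitude is 111320 × 0.4607 ≈ 51288.3 m.
Maximum E–W displacement: 1e-06 × 51288.3 = 0.0512883 m.

0.05 metres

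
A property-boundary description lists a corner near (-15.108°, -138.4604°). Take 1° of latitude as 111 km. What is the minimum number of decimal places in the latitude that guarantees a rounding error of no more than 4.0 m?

One degree of latitude covers 111000 m.
With N decimal places the half-ulp bound is 0.5·10⁻ᴺ°, or 0.5·10⁻ᴺ × 111000 m on the ground.
Need 0.5 × 111000 × 10⁻ᴺ ≤ 4.0 → 10⁻ᴺ ≤ 7.207e-05, so N ≥ 4.14.
At 4 places the error can reach 5.55 m, but 5 places keeps it to 0.555 m.

5 decimal places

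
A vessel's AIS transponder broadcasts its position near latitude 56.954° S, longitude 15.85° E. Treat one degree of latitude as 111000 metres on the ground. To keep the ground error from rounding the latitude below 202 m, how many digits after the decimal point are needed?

3

One degree of latitude covers 111000 m.
N decimal places → at most half a unit in the last place, 0.5 × 10⁻ᴺ° = 111000/2 × 10⁻ᴺ m.
Setting 55500 × 10⁻ᴺ ≤ 202 gives 10ᴺ ≥ 274.8, i.e. N ≥ 2.44.
At 2 places the error can reach 555 m, but 3 places keeps it to 55.5 m.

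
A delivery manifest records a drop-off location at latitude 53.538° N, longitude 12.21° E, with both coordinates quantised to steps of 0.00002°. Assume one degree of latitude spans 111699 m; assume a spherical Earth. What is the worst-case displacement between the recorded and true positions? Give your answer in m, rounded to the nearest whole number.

With a 0.00002° grid the true value lies within half a step, ±0.00002°/2 = ±1e-05°, of the stored one.
North–south component: 1e-05° × 111699 = 1.11699 m.
Longitude error → 1e-05 × 111699 × cos 53.538° = 1e-05 × 111699 × 0.5943 ≈ 0.663815 m.
Worst case both components are at the extreme and orthogonal: √(1.11699² + 0.663815²) ≈ 1.29935 m.

1 m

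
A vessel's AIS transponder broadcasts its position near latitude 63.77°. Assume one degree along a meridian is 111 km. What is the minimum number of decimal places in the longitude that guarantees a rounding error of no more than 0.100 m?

6 decimal places

At 63.77° one degree of longitude covers 111000 × cos 63.77° ≈ 111000 × 0.4420 ≈ 49059.3 m.
N decimal places → at most half a unit in the last place, 0.5 × 10⁻ᴺ° = 49059.3/2 × 10⁻ᴺ m.
Need 0.5 × 49059.3 × 10⁻ᴺ ≤ 0.100 → 10⁻ᴺ ≤ 4.077e-06, so N ≥ 5.39.
N = 5 would give 0.245 m (too coarse); N = 6 gives 0.0245 m ≤ 0.100 m.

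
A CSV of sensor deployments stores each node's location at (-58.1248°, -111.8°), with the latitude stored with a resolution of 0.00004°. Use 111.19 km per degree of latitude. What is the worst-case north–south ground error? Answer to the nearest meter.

With a 0.00004° grid the true value lies within half a step, ±0.00004°/2 = ±2e-05°, of the stored one.
So the N–S error is at most 2e-05 × 111190 = 2.2238 m.

2 meters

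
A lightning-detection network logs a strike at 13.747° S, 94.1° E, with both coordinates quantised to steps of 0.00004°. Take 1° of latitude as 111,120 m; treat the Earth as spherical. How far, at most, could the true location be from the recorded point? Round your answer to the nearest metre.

3 metres

With a 0.00004° grid the true value lies within half a step, ±0.00004°/2 = ±2e-05°, of the stored one.
Latitude error → 2e-05 × 111120 = 2.2224 m along the meridian.
East–west component at 13.747°: 2e-05° × 111120 × cos 13.747° ≈ 2e-05 × 107937 ≈ 2.15874 m.
Combining orthogonally: (2.2224² + 2.15874²)^½ ≈ 3.09826 m.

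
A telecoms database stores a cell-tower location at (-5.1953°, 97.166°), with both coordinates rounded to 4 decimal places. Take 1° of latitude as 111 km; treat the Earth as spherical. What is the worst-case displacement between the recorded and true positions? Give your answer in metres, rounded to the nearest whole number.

Rounding to 4 decimal places leaves each coordinate within ±5e-05° of the true value.
North–south component: 5e-05° × 111000 = 5.55 m.
E–W at 5.1953°: 5e-05° × 111000 × cos 5.1953° = 5e-05 × 111000 × 0.9959 ≈ 5.5272 m.
Combining orthogonally: (5.55² + 5.5272²)^½ ≈ 7.83278 m.

8 metres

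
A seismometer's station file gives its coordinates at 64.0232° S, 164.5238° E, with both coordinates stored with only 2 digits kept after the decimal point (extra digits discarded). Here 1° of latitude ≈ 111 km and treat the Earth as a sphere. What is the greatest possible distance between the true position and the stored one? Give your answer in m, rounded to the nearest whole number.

1212 m

Truncating at 2 decimal places can drop up to a full unit in the last place, so each coordinate may be off by as much as 0.01°.
Latitude error → 0.01 × 111000 = 1110 m along the meridian.
E–W at 64.0232°: 0.01° × 111000 × cos 64.0232° = 0.01 × 111000 × 0.4380 ≈ 486.188 m.
The two errors are perpendicular, so the maximum displacement is √(1110² + 486.188²) ≈ 1211.81 m.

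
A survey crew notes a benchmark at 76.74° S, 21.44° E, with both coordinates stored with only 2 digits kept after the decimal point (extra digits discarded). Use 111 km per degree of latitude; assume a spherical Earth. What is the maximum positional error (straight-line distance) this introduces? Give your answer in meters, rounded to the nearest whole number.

Truncating at 2 decimal places can drop up to a full unit in the last place, so each coordinate may be off by as much as 0.01°.
North–south component: 0.01° × 111000 = 1110 m.
East–west component at 76.74°: 0.01° × 111000 × cos 76.74° ≈ 0.01 × 25460.1 ≈ 254.601 m.
The two errors are perpendicular, so the maximum displacement is √(1110² + 254.601²) ≈ 1138.82 m.

1139 meters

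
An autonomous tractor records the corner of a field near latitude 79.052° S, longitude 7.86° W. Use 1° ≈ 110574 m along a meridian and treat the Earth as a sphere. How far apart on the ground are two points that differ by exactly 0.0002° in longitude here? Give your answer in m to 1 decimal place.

One degree of longitude here spans 110574 × cos 79.052° = 110574 × 0.1899 ≈ 21000 m; 0.0002° of that is 4.2 m.

4.2 m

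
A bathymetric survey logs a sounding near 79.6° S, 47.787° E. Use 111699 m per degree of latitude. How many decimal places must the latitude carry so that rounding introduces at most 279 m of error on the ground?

One degree of latitude covers 111699 m.
N decimal places → at most half a unit in the last place, 0.5 × 10⁻ᴺ° = 111699/2 × 10⁻ᴺ m.
Setting 55849.5 × 10⁻ᴺ ≤ 279 gives 10ᴺ ≥ 200.2, i.e. N ≥ 2.30.
N = 2 would give 558 m (too coarse); N = 3 gives 55.8 m ≤ 279 m.

3 decimal places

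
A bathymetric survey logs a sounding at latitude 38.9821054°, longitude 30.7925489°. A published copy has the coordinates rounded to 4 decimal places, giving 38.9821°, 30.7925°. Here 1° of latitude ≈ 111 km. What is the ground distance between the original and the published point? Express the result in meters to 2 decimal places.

4.26 meters

The latitude changed by +0.0000054° and the longitude by +0.0000489°.
North–south shift: 0.0000054 × 111000 = 0.5994 m.
E–W at 38.9821°: 0.0000489° × 111000 × cos 38.9821° = 0.0000489 × 111000 × 0.7773 ≈ 4.21934 m.
Hypotenuse of the two orthogonal shifts: √(0.5994² + 4.21934²) = 4.2617 m.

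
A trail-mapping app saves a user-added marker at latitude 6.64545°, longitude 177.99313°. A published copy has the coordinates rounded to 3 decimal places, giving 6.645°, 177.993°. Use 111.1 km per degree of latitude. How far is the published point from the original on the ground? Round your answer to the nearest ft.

171 ft

Δlat = 6.64545 − 6.645 = +0.00045°; Δlon = 177.99313 − 177.993 = +0.00013°.
North–south shift: 0.00045 × 111100 = 49.995 m.
East–west at this latitude: 0.00013° × 111100 × cos 6.645° ≈ 0.00013 × 110354 = 14.346 m.
Distance: √(49.995² + 14.346²) ≈ 52.0126 m.
In feet: 52.0126 m ÷ 0.3048 ≈ 170.64 ft.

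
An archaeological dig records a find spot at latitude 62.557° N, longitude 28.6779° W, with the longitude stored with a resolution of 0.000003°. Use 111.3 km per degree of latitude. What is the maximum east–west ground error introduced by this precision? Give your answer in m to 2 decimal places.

0.08 m

With a 0.000003° grid the true value lies within half a step, ±0.000003°/2 = ±1.5e-06°, of the stored one.
At latitude 62.557° a degree of longitude spans 111300 m × cos 62.557° = 111300 × 0.4609 ≈ 51294.4 m.
So at most 1.5e-06° × 51294.4 ≈ 0.0769416 m east–west.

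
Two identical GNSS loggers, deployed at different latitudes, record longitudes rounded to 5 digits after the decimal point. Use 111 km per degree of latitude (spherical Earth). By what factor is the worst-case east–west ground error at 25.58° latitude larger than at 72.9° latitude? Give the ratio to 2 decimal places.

3.07

Rounding to 5 decimal places leaves the longitude within ±5e-06° of the true value.
At 25.58°: 5e-06° × 111000 × cos 25.58° = 5e-06 × 111000 × 0.9020 ≈ 0.5006 m.
Error at 72.9° = 5e-06° × 111000 × cos 72.9° ≈ 0.555 × 0.2940 = 0.16319 m.
The ratio reduces to cos 25.58° / cos 72.9° = 0.9020/0.2940 ≈ 3.0675.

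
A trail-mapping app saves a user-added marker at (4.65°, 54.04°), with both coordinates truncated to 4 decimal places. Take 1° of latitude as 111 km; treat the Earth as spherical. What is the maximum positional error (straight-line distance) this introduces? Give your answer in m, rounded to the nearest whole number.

16 m

Truncating at 4 decimal places can drop up to a full unit in the last place, so each coordinate may be off by as much as 0.0001°.
N–S: 0.0001° × 111000 m/° = 11.1 m.
E–W at 4.65°: 0.0001° × 111000 × cos 4.65° = 0.0001 × 111000 × 0.9967 ≈ 11.0635 m.
Worst case both components are at the extreme and orthogonal: √(11.1² + 11.0635²) ≈ 15.672 m.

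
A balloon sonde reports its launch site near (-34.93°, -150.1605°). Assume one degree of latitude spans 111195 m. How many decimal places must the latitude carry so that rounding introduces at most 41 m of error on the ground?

4 decimal places

One degree of latitude covers 111195 m.
N decimal places → at most half a unit in the last place, 0.5 × 10⁻ᴺ° = 111195/2 × 10⁻ᴺ m.
Need 0.5 × 111195 × 10⁻ᴺ ≤ 41 → 10⁻ᴺ ≤ 7.374e-04, so N ≥ 3.13.
N = 3 would give 55.6 m (too coarse); N = 4 gives 5.56 m ≤ 41 m.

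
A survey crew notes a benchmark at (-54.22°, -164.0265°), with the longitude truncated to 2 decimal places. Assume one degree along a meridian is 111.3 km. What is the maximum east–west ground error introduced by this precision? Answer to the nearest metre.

651 metres

Truncating at 2 decimal places can drop up to a full unit in the last place, so the longitude may be off by as much as 0.01°.
One degree of longitude at 54.22° is 111300 × cos 54.22° ≈ 111300 × 0.5847 = 65074.3 m.
Maximum E–W displacement: 0.01 × 65074.3 = 650.743 m.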